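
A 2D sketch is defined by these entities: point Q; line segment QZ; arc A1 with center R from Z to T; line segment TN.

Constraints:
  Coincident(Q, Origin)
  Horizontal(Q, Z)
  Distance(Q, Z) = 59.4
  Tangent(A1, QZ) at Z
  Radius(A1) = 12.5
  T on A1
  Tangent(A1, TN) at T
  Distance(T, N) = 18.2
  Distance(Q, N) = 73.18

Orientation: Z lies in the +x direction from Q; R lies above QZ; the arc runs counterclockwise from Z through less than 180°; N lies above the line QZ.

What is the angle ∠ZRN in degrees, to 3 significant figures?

166°

Q is at the origin; QZ is horizontal with |QZ| = 59.4 and Z on the +x side, so Z = (59.4, 0.00). The tangent condition forces RZ to be normal to QZ, so R = Z + (0, 12.5) = (59.4, 12.5). Since RT ⟂ TN (tangency), |RN| = √(12.5² + 18.2²) = 22.1 regardless of where T sits on A1. So N lies on both circle(Q, 73.18) and circle(R, 22.1); the above-QZ intersection is N = (64.9, 33.9). T is the foot of the tangent from N: T = (71.1, 16.8).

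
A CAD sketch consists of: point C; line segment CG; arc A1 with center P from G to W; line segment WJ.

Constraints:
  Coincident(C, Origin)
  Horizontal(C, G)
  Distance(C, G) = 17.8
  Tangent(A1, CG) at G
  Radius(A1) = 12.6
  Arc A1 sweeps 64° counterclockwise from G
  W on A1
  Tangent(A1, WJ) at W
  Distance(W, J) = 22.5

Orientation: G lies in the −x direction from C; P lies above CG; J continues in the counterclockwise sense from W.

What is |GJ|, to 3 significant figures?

34.6

C is at the origin; CG is horizontal with |CG| = 17.8 and G on the −x side, so G = (-17.8, 0.00). Tangency of A1 to CG means the radius PG is perpendicular to CG, so P = G + (0, 12.6) = (-17.8, 12.6). On A1, G sits at bearing -90° from P; a 64° counterclockwise sweep puts W at bearing -26°, so W = P + 12.6·(cos -26°, sin -26°) = (-6.48, 7.08). The tangent condition forces PW to be normal to WJ, so WJ runs along (−sin -26°, cos -26°); with |WJ| = 22.5, J = (3.39, 27.3). Then |GJ| = |J − G| = 34.6.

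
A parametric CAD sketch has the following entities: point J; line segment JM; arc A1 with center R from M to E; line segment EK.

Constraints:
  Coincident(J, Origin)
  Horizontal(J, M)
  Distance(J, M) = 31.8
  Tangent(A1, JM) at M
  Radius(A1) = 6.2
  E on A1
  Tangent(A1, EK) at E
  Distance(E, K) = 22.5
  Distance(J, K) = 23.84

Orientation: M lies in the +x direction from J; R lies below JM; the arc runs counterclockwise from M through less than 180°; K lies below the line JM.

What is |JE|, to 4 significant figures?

27.04

J is at the origin; JM is horizontal with |JM| = 31.8 and M on the +x side, so M = (31.80, 0.000). Since A1 is tangent to JM there, RM ⟂ JM, so R = M + (0, -6.2) = (31.80, -6.200). Since RE ⟂ EK (tangency), |RK| = √(6.2² + 22.5²) = 23.34 regardless of where E sits on A1. So K lies on both circle(J, 23.84) and circle(R, 23.34); the below-JM intersection is K = (12.98, -20.00). E is the foot of the tangent from K: E = (26.94, -2.353).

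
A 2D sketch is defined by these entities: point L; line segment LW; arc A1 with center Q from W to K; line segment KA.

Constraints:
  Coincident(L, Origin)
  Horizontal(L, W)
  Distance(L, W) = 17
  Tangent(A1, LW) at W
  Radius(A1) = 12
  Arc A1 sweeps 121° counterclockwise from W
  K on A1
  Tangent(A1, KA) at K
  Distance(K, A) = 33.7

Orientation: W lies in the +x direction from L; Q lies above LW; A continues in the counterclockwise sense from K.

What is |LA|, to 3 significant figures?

48.1

L is at the origin; L and W share the same y with |LW| = 17.0 and W on the +x side, so W = (17.0, 0.00). The tangent condition forces QW to be normal to LW, so Q = W + (0, 12) = (17.0, 12.0). On A1, W sits at bearing -90° from Q; a 121° counterclockwise sweep puts K at bearing 31°, so K = Q + 12.0·(cos 31°, sin 31°) = (27.3, 18.2). Since A1 is tangent to KA there, QK ⟂ KA, so KA runs along (−sin 31°, cos 31°); with |KA| = 33.7, A = (9.93, 47.1). Then |LA| = |A − L| = 48.1.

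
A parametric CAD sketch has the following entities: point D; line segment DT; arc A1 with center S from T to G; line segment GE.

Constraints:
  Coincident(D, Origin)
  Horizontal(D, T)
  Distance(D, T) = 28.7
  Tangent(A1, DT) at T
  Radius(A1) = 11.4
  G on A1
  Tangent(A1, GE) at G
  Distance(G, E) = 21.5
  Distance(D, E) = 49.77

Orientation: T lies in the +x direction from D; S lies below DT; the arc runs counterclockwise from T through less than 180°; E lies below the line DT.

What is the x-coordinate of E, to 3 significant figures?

35.7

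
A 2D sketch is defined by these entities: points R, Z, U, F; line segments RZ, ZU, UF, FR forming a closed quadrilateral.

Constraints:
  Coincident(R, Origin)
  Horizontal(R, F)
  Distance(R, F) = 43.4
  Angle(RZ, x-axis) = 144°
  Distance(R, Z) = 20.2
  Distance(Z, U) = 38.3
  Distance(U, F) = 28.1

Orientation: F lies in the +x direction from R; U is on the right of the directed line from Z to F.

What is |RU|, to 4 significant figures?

18.25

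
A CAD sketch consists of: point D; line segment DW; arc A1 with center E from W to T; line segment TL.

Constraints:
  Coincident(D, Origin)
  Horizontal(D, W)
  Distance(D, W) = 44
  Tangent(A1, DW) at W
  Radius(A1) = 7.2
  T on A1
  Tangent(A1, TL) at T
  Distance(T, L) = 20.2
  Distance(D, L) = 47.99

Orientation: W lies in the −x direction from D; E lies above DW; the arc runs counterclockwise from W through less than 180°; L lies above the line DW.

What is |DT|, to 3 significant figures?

37.7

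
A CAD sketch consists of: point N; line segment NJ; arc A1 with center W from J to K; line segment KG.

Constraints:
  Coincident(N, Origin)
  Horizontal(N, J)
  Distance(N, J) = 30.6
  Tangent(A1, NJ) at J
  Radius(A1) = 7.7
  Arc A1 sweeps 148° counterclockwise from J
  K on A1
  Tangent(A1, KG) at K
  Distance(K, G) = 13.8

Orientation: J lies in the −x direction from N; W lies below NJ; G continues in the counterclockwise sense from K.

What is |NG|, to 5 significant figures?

31.497

N is at the origin; N and J share the same y with |NJ| = 30.6 and J on the −x side, so J = (-30.600, 0.0000). A1 meets NJ tangentially, so WJ is at right angles to NJ, so W = J + (0, -7.7) = (-30.600, -7.7000). On A1, J sits at bearing 90° from W; a 148° counterclockwise sweep puts K at bearing 238°, so K = W + 7.7·(cos 238°, sin 238°) = (-34.680, -14.230). Since A1 is tangent to KG there, WK ⟂ KG, so KG runs along (−sin 238°, cos 238°); with |KG| = 13.8, G = (-22.977, -21.543). Then |NG| = |G − N| = 31.497.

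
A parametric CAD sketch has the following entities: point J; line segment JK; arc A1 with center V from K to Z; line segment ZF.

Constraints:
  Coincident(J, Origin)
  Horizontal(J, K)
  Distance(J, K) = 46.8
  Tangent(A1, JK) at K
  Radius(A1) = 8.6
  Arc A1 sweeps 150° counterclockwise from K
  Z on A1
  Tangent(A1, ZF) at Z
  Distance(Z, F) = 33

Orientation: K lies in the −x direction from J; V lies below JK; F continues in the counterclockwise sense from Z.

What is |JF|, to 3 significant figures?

39.6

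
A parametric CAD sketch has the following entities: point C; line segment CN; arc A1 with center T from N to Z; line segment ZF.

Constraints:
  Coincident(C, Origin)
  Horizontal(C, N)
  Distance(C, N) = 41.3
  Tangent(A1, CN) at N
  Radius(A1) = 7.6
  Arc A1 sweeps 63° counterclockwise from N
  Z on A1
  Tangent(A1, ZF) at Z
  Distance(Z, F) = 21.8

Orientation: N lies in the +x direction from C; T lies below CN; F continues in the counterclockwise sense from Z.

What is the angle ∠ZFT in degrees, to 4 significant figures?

19.22°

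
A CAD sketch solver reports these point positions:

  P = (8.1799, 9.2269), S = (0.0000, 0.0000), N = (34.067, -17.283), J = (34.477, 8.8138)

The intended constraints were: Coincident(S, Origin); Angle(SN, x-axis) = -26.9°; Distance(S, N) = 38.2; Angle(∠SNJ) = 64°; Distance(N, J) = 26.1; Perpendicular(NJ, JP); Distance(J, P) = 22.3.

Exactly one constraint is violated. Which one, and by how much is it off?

Distance(J, P) = 22.3 — off by 4.00.

S = (0.00, 0.00) ✓; SN at -26.90° ✓; |SN| = 38.20 ✓; ∠SNJ = 64.00° ✓; |NJ| = 26.10 ✓; ∠(NJ, JP) = 90.00° ✓; |JP| = 26.30 ✗.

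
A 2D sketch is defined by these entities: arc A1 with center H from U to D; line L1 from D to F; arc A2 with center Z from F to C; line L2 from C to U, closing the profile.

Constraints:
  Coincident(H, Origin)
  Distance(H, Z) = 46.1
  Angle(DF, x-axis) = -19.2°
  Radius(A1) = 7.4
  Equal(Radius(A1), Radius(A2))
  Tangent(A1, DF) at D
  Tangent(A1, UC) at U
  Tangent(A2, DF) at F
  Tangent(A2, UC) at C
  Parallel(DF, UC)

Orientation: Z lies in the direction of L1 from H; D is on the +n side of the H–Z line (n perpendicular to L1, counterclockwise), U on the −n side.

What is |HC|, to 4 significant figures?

46.69

The slot axis is L1's direction at -19.2°, so u = (cos -19.2°, sin -19.2°) = (0.9444, -0.3289) and n = (−sin -19.2°, cos -19.2°) = (0.3289, 0.9444). H is at the origin and Z lies 46.1 along u from H, so Z = 46.1·u = (43.54, -15.16). Tangency of A1 to both parallel lines with radius 7.4 puts D and U at H ± 7.4·n: D = (2.434, 6.988), U = (-2.434, -6.988). Equal radii place F and C the same way about Z: F = Z + 7.4·n = (45.97, -8.172), C = Z − 7.4·n = (41.10, -22.15). Then |HC| = |C − H| = 46.69.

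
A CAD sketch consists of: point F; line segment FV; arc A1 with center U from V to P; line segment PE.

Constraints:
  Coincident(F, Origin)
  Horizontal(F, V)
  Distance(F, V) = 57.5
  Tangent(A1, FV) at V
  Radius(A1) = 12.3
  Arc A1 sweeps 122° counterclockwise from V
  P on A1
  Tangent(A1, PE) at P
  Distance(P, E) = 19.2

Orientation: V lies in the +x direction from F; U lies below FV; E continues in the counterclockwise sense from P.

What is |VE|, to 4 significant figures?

35.10

F is at the origin; F and V share the same y with |FV| = 57.5 and V on the +x side, so V = (57.50, 0.000). Tangency of A1 to FV means the radius UV is perpendicular to FV, so U = V + (0, -12.3) = (57.50, -12.30). On A1, V sits at bearing 90° from U; a 122° counterclockwise sweep puts P at bearing 212°, so P = U + 12.3·(cos 212°, sin 212°) = (47.07, -18.82). Since A1 is tangent to PE there, UP ⟂ PE, so PE runs along (−sin 212°, cos 212°); with |PE| = 19.2, E = (57.24, -35.10). Then |VE| = |E − V| = 35.10.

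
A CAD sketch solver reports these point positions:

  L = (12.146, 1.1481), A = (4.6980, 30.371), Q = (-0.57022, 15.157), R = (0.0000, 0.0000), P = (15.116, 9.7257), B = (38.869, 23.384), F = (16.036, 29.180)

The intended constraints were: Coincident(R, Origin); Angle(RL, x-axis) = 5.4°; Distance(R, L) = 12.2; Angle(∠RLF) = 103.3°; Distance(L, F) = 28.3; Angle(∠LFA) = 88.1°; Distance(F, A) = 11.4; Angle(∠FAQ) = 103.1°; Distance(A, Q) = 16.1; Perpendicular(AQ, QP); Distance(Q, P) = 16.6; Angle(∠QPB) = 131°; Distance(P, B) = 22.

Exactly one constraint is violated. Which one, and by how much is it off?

Distance(P, B) = 22 — off by 5.40.

R = (0.00, 0.00) ✓; RL at 5.400° ✓; |RL| = 12.20 ✓; ∠RLF = 103.3° ✓; |LF| = 28.30 ✓; ∠LFA = 88.10° ✓; |FA| = 11.40 ✓; ∠FAQ = 103.1° ✓; |AQ| = 16.10 ✓; ∠(AQ, QP) = 90.00° ✓; |QP| = 16.60 ✓; ∠QPB = 131.0° ✓; |PB| = 27.40 ✗.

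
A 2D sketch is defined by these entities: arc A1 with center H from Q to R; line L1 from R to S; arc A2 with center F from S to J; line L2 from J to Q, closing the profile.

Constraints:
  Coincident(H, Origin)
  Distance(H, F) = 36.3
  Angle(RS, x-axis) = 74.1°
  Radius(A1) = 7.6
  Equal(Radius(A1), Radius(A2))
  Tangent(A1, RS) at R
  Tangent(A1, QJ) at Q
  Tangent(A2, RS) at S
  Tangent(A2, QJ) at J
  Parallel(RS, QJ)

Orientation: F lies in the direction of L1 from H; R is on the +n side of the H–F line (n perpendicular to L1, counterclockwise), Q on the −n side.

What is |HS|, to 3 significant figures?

37.1

Tangency of A1 to both parallel lines with radius 7.6 puts R and Q at H ± 7.6·n: R = (-7.31, 2.08), Q = (7.31, -2.08). Equal radii place S and J the same way about F: S = F + 7.6·n = (2.64, 37.0), J = F − 7.6·n = (17.3, 32.8). Then |HS| = |S − H| = 37.1.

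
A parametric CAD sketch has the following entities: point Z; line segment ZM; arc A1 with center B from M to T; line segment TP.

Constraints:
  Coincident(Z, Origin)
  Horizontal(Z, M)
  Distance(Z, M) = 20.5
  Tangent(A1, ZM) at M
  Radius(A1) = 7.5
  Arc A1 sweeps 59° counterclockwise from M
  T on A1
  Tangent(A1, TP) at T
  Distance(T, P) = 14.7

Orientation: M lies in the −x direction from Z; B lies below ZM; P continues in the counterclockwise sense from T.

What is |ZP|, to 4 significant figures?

38.13

On A1, M sits at bearing 90° from B; a 59° counterclockwise sweep puts T at bearing 149°, so T = B + 7.5·(cos 149°, sin 149°) = (-26.93, -3.637). Since A1 is tangent to TP there, BT ⟂ TP, so TP runs along (−sin 149°, cos 149°); with |TP| = 14.7, P = (-34.50, -16.24). Then |ZP| = |P − Z| = 38.13.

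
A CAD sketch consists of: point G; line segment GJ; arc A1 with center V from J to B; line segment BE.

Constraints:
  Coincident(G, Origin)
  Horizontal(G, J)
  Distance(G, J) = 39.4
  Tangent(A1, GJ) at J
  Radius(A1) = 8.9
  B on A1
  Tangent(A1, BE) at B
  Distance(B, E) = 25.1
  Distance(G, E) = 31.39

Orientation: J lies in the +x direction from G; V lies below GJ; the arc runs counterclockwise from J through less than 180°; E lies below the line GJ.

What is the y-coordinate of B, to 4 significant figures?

-4.150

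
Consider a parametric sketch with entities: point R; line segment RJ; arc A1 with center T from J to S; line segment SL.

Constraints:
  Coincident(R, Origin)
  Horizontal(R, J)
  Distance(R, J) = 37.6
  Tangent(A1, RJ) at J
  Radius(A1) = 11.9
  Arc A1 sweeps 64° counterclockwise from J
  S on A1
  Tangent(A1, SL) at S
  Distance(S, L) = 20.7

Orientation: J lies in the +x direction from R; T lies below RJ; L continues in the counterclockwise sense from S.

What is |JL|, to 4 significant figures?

32.10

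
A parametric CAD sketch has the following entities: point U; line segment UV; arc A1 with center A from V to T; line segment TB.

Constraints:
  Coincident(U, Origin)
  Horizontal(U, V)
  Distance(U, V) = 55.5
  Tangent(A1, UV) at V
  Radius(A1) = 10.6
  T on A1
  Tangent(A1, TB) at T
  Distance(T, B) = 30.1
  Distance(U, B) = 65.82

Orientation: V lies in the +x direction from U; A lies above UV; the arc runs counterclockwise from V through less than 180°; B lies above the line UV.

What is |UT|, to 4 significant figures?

66.69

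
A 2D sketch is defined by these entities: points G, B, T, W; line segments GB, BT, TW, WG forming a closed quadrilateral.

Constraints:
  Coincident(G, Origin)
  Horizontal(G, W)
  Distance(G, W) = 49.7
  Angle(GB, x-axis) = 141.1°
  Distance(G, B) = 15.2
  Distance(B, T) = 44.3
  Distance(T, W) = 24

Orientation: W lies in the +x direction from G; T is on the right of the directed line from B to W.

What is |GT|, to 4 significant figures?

29.66

Checks: |BT| = 44.30 ✓; |TW| = 24.00 ✓.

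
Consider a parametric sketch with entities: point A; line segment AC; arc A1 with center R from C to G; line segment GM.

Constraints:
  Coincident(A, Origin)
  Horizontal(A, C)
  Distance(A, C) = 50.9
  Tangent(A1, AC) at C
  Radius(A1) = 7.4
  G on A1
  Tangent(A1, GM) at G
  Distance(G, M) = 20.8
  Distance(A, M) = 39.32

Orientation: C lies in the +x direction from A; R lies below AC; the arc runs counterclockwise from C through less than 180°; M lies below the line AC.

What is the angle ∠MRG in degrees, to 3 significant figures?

70.4°

Checks: |RG| = 7.400 ✓; ∠(RG, GM) = 90.00° ✓; |GM| = 20.80 ✓; |AM| = 39.32 ✓.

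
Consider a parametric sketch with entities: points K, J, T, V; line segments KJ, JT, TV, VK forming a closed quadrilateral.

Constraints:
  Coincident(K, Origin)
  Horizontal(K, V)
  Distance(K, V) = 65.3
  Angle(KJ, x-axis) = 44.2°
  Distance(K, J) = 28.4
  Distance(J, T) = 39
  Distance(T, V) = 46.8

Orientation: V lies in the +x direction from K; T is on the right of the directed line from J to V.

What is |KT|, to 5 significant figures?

29.607

K is at the origin; KV is horizontal with |KV| = 65.3 and V in +x, so V = (65.3, 0). KJ runs at 44.2° with |KJ| = 28.4, so J = (20.360, 19.799). T is determined by |JT| = 39.0 and |TV| = 46.8 together: it lies at the intersection of circle(J, 39.0) and circle(V, 46.8). With |JV| = 49.108, the foot of the radical line on JV is 17.740 from J and the perpendicular offset is √(39.0² − 17.740²) = 34.732. Taking the right-of-JV solution: T = (22.591, -19.137).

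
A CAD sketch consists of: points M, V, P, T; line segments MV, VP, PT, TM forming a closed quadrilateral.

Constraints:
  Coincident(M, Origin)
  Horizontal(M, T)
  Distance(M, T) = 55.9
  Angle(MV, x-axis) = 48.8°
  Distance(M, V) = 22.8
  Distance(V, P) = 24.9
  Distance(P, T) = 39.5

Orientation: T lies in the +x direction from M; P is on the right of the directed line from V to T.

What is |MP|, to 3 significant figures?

18.8

Checks: |VP| = 24.90 ✓; |PT| = 39.50 ✓.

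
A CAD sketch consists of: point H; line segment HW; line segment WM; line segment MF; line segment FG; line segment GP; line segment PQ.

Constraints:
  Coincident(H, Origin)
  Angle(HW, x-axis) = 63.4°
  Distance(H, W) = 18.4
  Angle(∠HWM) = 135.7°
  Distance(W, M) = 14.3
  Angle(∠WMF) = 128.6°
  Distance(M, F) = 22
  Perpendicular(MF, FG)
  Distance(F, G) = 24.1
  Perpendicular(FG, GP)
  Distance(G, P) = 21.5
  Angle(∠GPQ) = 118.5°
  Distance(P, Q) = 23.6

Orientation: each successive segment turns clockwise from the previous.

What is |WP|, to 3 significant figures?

16.0

MF is perpendicular to FG, so FG runs at -122°; with |FG| = 24.1, G = (27.5, -11.0). The perpendicularity gives GP at right angles to FG, so GP runs at 148°; with |GP| = 21.5, P = (9.30, 0.494). Then |WP| = |P − W| = 16.0.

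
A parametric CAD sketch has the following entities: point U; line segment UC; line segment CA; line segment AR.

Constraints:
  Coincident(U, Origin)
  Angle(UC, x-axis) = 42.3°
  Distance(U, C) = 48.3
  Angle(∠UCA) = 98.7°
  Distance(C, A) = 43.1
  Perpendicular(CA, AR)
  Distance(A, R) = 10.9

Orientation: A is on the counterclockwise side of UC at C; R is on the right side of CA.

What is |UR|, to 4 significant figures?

77.33

U is at the origin; UC runs at 42.3° with length 48.3, so C = 48.3·(cos 42.3°, sin 42.3°) = (35.72, 32.51). ∠UCA = 98.7°, so CA runs at 42.3° + (180° − 98.7°) = 123.6° from the x-axis; with |CA| = 43.1, A = C + 43.1·(cos 123.6°, sin 123.6°) = (11.87, 68.41). CA ⟂ AR; with |AR| = 10.9 on the right of CA, R = A + 10.9·(0.8329, 0.5534) = (20.95, 74.44). Then |UR| = |R − U| = 77.33.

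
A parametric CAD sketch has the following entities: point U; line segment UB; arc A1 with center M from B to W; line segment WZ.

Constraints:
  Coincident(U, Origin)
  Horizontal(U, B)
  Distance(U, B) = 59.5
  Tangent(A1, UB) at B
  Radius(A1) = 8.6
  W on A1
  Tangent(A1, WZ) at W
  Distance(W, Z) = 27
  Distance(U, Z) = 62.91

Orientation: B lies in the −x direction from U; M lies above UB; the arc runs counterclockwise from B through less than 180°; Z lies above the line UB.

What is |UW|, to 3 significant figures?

51.7

U is at the origin; UB is horizontal with |UB| = 59.5 and B on the −x side, so B = (-59.5, 0.00). Since A1 is tangent to UB there, MB ⟂ UB, so M = B + (0, 8.6) = (-59.5, 8.60). Since MW ⟂ WZ (tangency), |MZ| = √(8.6² + 27.0²) = 28.3 regardless of where W sits on A1. So Z lies on both circle(U, 62.91) and circle(M, 28.3); the above-UB intersection is Z = (-51.7, 35.8). W is the foot of the tangent from Z: W = (-50.9, 8.85).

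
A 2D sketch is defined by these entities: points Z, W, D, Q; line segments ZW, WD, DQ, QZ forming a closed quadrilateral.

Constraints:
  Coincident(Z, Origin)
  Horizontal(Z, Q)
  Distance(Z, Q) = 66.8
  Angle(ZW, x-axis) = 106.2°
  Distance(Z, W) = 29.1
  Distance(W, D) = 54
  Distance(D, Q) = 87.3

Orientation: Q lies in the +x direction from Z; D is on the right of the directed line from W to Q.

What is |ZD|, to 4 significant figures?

30.39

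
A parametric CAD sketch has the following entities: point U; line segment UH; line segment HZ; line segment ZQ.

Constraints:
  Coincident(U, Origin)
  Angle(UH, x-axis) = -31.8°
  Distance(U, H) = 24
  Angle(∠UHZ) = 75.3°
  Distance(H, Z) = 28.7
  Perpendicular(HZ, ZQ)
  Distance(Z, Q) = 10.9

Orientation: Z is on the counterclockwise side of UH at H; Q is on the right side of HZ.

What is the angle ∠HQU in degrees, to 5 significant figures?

35.669°

U is at the origin; UH runs at -31.8° with length 24.0, so H = 24.0·(cos -31.8°, sin -31.8°) = (20.397, -12.647). ∠UHZ = 75.3°, so HZ runs at -31.8° + (180° − 75.3°) = 72.900° from the x-axis; with |HZ| = 28.7, Z = H + 28.7·(cos 72.900°, sin 72.900°) = (28.836, 14.784). HZ is perpendicular to ZQ; with |ZQ| = 10.9 on the right of HZ, Q = Z + 10.9·(0.95579, -0.29404) = (39.255, 11.579). Then cos ∠HQU = QH·QU / (|QH||QU|), giving 35.669°.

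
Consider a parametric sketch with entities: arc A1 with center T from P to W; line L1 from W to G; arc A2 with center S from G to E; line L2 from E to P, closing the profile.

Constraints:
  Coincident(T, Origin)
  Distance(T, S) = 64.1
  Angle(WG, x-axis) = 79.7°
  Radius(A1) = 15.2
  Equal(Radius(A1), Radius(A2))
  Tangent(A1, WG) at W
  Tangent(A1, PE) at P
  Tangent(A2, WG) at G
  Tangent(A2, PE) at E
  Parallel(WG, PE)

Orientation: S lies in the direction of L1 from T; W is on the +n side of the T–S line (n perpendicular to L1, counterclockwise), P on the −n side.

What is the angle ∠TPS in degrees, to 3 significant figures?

76.7°

T is at the origin and S lies 64.1 along u from T, so S = 64.1·u = (11.5, 63.1). Tangency of A1 to both parallel lines with radius 15.2 puts W and P at T ± 15.2·n: W = (-15.0, 2.72), P = (15.0, -2.72). Then cos ∠TPS = PT·PS / (|PT||PS|), giving 76.7°.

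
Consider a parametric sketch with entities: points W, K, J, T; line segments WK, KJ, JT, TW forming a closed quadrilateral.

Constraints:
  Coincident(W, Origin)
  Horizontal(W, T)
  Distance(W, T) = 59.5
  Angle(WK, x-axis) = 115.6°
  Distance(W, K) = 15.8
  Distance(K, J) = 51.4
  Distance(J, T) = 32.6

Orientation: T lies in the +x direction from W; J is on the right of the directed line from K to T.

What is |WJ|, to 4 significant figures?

37.63

Checks: |KJ| = 51.40 ✓; |JT| = 32.60 ✓.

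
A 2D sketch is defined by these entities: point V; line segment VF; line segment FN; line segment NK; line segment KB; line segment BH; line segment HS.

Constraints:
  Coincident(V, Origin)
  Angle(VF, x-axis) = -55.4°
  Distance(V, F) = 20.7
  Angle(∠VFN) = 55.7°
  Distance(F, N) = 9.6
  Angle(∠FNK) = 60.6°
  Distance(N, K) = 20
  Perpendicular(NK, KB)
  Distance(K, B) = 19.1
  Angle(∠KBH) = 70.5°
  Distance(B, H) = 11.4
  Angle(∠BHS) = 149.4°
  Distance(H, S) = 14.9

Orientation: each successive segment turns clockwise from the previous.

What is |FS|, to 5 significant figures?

6.7389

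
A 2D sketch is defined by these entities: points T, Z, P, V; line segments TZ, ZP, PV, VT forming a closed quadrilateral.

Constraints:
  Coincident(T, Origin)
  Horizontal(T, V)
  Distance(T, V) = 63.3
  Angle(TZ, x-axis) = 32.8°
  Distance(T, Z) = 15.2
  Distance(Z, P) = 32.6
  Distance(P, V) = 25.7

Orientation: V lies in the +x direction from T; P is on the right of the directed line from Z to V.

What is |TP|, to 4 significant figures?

40.97

Checks: |ZP| = 32.60 ✓; |PV| = 25.70 ✓.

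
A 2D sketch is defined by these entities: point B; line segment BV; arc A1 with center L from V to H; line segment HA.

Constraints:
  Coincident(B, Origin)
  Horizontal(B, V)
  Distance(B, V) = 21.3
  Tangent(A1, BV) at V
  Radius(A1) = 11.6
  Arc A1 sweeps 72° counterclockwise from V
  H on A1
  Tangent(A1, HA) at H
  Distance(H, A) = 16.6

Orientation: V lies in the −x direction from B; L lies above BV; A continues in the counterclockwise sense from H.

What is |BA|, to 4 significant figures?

24.35

B is at the origin; B and V share the same y with |BV| = 21.3 and V on the −x side, so V = (-21.30, 0.000). The tangent condition forces LV to be normal to BV, so L = V + (0, 11.6) = (-21.30, 11.60). On A1, V sits at bearing -90° from L; a 72° counterclockwise sweep puts H at bearing -18°, so H = L + 11.6·(cos -18°, sin -18°) = (-10.27, 8.015). A1 meets HA tangentially, so LH is at right angles to HA, so HA runs along (−sin -18°, cos -18°); with |HA| = 16.6, A = (-5.138, 23.80). Then |BA| = |A − B| = 24.35.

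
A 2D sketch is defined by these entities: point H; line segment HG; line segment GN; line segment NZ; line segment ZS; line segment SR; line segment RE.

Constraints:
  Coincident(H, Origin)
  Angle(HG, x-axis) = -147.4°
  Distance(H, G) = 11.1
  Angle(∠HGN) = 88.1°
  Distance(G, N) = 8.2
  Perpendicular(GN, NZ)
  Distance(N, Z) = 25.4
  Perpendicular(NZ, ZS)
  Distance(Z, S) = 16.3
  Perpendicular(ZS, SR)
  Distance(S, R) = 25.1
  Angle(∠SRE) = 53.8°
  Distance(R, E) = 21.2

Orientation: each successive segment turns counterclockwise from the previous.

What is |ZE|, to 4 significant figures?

12.61

H is at the origin; HG runs at -147.4° with length 11.1, so G = (-9.351, -5.980). ∠HGN = 88.1° gives GN at -55.50° from the x-axis; with |GN| = 8.2, N = (-4.707, -12.74). The perpendicularity gives NZ at right angles to GN, so NZ runs at 34.50°; with |NZ| = 25.4, Z = (16.23, 1.649). NZ ⟂ ZS, so ZS runs at 124.5°; with |ZS| = 16.3, S = (6.994, 15.08). ZS is perpendicular to SR, so SR runs at -145.5°; with |SR| = 25.1, R = (-13.69, 0.8650). ∠SRE = 53.8° gives RE at -19.30° from the x-axis; with |RE| = 21.2, E = (6.317, -6.142). Then |ZE| = |E − Z| = 12.61.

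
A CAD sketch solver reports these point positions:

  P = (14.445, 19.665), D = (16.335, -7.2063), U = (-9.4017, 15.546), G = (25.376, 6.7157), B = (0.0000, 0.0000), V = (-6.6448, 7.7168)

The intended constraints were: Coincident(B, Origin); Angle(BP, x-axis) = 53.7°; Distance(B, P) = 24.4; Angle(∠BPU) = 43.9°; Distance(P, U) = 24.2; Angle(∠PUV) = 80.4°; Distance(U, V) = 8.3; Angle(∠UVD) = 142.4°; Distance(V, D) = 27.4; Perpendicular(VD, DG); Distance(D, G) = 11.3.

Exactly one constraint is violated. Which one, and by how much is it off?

Distance(D, G) = 11.3 — off by 5.30.

B = (0.00, 0.00) ✓; BP at 53.70° ✓; |BP| = 24.40 ✓; ∠BPU = 43.90° ✓; |PU| = 24.20 ✓; ∠PUV = 80.40° ✓; |UV| = 8.300 ✓; ∠UVD = 142.4° ✓; |VD| = 27.40 ✓; ∠(VD, DG) = 90.00° ✓; |DG| = 16.60 ✗.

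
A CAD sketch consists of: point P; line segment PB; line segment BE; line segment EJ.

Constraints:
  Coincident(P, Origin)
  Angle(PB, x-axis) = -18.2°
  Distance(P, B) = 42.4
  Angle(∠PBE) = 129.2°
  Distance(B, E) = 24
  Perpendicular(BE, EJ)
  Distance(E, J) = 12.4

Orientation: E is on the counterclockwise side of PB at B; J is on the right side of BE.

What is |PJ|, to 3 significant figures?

68.0

P is at the origin; PB runs at -18.2° with length 42.4, so B = 42.4·(cos -18.2°, sin -18.2°) = (40.3, -13.2). ∠PBE = 129.2°, so BE runs at -18.2° + (180° − 129.2°) = 32.6° from the x-axis; with |BE| = 24.0, E = B + 24.0·(cos 32.6°, sin 32.6°) = (60.5, -0.313). BE ⟂ EJ; with |EJ| = 12.4 on the right of BE, J = E + 12.4·(0.539, -0.842) = (67.2, -10.8). Then |PJ| = |J − P| = 68.0.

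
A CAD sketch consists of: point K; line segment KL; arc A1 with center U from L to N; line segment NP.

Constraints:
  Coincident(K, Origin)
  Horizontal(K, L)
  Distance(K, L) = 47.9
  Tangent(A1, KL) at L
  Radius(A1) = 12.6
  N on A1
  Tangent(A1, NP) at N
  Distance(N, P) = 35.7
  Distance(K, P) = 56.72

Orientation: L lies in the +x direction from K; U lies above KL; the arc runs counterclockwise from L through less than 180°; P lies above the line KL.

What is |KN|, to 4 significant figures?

60.79

Checks: |UN| = 12.60 ✓; ∠(UN, NP) = 90.00° ✓; |NP| = 35.70 ✓; |KP| = 56.72 ✓.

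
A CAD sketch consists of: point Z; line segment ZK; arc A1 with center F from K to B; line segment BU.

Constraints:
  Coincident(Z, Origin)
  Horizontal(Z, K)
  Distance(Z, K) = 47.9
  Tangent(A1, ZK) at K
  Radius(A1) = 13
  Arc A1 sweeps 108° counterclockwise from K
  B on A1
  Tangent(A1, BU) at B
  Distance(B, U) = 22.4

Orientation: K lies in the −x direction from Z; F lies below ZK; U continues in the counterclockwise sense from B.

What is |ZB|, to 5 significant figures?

62.620

Z is at the origin; Z and K share the same y with |ZK| = 47.9 and K on the −x side, so K = (-47.900, 0.0000). The tangent condition forces FK to be normal to ZK, so F = K + (0, -13) = (-47.900, -13.000). On A1, K sits at bearing 90° from F; a 108° counterclockwise sweep puts B at bearing 198°, so B = F + 13.0·(cos 198°, sin 198°) = (-60.264, -17.017). Then |ZB| = |B − Z| = 62.620.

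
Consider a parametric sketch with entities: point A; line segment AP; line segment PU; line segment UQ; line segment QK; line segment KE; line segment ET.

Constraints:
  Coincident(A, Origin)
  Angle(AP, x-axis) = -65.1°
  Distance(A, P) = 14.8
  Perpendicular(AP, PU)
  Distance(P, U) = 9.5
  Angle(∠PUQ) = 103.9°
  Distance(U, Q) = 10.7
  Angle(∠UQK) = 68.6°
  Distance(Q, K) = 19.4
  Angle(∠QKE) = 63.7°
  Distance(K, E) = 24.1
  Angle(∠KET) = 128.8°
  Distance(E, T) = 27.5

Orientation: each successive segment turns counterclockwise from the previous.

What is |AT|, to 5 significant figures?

44.655

∠QKE = 63.7° gives KE at -31.300° from the x-axis; with |KE| = 24.1, E = (17.019, -21.836). ∠KET = 128.8° gives ET at 19.900° from the x-axis; with |ET| = 27.5, T = (42.877, -12.476). Then |AT| = |T − A| = 44.655.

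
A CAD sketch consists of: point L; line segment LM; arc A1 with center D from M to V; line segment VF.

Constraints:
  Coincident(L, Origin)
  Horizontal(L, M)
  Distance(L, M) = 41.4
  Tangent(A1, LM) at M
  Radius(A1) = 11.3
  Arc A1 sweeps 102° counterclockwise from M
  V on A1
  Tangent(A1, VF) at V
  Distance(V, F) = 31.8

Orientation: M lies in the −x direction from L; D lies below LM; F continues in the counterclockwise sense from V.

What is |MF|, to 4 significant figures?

44.97

L is at the origin; L and M share the same y with |LM| = 41.4 and M on the −x side, so M = (-41.40, 0.000). The tangent condition forces DM to be normal to LM, so D = M + (0, -11.3) = (-41.40, -11.30). On A1, M sits at bearing 90° from D; a 102° counterclockwise sweep puts V at bearing 192°, so V = D + 11.3·(cos 192°, sin 192°) = (-52.45, -13.65). The tangent condition forces DV to be normal to VF, so VF runs along (−sin 192°, cos 192°); with |VF| = 31.8, F = (-45.84, -44.75). Then |MF| = |F − M| = 44.97.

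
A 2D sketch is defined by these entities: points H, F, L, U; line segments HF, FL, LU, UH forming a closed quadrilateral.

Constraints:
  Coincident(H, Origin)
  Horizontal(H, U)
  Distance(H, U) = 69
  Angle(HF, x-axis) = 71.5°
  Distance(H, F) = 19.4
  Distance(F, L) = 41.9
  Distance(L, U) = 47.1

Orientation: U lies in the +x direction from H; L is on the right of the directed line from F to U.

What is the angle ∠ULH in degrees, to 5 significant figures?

120.78°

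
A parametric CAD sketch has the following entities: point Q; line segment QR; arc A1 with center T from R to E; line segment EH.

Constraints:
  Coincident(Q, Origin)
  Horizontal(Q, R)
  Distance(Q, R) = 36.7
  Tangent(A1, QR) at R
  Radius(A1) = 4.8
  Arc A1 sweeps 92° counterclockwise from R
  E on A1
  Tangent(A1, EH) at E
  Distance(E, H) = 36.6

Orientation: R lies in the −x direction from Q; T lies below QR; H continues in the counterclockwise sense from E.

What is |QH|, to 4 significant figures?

57.82

On A1, R sits at bearing 90° from T; a 92° counterclockwise sweep puts E at bearing 182°, so E = T + 4.8·(cos 182°, sin 182°) = (-41.50, -4.968). A1 meets EH tangentially, so TE is at right angles to EH, so EH runs along (−sin 182°, cos 182°); with |EH| = 36.6, H = (-40.22, -41.55). Then |QH| = |H − Q| = 57.82.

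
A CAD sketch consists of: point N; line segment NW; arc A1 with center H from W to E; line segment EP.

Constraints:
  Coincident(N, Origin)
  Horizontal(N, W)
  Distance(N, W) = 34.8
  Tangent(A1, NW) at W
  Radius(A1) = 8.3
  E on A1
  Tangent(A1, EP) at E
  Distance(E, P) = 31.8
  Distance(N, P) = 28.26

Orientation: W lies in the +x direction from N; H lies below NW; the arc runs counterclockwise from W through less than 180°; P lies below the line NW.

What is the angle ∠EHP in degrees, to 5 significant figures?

75.372°

Checks: |HE| = 8.300 ✓; ∠(HE, EP) = 90.00° ✓; |EP| = 31.80 ✓; |NP| = 28.26 ✓.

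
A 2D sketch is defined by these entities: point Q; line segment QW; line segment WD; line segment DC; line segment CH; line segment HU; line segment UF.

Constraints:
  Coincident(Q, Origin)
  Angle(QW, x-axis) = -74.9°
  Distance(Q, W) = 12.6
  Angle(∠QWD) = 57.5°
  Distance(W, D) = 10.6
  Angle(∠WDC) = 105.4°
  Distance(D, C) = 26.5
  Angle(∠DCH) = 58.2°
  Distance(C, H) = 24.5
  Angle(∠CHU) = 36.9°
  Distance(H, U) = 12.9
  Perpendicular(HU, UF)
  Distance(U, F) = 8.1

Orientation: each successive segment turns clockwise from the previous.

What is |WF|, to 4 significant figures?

23.51

∠CHU = 36.9° gives HU at -176.9° from the x-axis; with |HU| = 12.9, U = (1.570, 3.162). HU ⟂ UF, so UF runs at 93.10°; with |UF| = 8.1, F = (1.132, 11.25). Then |WF| = |F − W| = 23.51.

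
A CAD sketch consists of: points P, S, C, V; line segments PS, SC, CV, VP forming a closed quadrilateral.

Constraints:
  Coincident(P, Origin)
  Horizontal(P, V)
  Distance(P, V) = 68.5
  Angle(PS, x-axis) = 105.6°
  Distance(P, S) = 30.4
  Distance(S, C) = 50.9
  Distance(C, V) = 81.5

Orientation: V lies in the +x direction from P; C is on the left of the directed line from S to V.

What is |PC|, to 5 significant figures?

72.658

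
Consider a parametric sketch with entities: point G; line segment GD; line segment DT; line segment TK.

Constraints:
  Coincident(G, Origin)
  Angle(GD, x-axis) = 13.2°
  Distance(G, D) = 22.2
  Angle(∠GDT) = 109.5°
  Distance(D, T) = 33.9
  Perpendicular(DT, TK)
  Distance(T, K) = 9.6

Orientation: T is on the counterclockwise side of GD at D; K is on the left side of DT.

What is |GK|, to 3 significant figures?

42.8

G is at the origin; GD runs at 13.2° with length 22.2, so D = 22.2·(cos 13.2°, sin 13.2°) = (21.6, 5.07). ∠GDT = 109.5°, so DT runs at 13.2° + (180° − 109.5°) = 83.7° from the x-axis; with |DT| = 33.9, T = D + 33.9·(cos 83.7°, sin 83.7°) = (25.3, 38.8). The perpendicularity gives TK at right angles to DT; with |TK| = 9.6 on the left of DT, K = T + 9.6·(-0.994, 0.110) = (15.8, 39.8). Then |GK| = |K − G| = 42.8.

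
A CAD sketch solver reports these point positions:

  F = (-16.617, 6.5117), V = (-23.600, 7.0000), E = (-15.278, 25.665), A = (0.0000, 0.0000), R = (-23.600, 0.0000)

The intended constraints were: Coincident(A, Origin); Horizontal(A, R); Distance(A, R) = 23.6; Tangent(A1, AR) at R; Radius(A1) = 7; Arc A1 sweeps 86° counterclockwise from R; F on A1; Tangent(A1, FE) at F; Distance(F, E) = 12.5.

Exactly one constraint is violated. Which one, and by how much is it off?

Distance(F, E) = 12.5 — off by 6.70.

A = (0.00, 0.00) ✓; A.y = 0.00, R.y = 0.00 ✓; |AR| = 23.60 ✓; ∠(VR, RA) = 90.00° ✓; |VR| = 7.000 ✓; bearing(V→F) − bearing(V→R) = 86.00° ✓; |VF| = 7.000 ✓; ∠(VF, FE) = 90.00° ✓; |FE| = 19.20 ✗.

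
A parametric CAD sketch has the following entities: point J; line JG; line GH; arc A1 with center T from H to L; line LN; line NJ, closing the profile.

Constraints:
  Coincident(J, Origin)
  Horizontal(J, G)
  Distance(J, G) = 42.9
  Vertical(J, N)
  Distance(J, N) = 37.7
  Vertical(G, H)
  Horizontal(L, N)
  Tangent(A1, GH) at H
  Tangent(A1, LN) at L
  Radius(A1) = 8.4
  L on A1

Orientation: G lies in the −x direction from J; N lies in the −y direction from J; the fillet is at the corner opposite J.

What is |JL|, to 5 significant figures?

51.103

J is at the origin; J and G share the same y with |JG| = 42.9 and G on the −x side, so G = (-42.900, 0.0000). J and N share the same x with |JN| = 37.7 and N on the −y side, so N = (0.0000, -37.700). The virtual corner opposite J is at (-42.900, -37.700). Since A1 is tangent to GH there, TH ⟂ GH and the tangent condition forces TL to be normal to LN, with radius 8.4, so the center T sits 8.4 in from both sides at T = (-34.500, -29.300). That places the tangent points at H = (-42.900, -29.300) on GH and L = (-34.500, -37.700) on LN. Then |JL| = |L − J| = 51.103.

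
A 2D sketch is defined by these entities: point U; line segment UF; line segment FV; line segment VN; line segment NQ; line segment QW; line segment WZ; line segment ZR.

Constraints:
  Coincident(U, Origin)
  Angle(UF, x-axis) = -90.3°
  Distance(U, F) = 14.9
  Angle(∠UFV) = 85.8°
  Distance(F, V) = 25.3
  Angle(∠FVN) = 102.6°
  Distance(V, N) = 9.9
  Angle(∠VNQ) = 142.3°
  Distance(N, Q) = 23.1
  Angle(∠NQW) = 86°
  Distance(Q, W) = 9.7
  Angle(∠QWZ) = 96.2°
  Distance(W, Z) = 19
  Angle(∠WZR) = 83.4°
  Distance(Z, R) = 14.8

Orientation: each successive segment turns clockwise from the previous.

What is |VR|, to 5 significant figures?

16.192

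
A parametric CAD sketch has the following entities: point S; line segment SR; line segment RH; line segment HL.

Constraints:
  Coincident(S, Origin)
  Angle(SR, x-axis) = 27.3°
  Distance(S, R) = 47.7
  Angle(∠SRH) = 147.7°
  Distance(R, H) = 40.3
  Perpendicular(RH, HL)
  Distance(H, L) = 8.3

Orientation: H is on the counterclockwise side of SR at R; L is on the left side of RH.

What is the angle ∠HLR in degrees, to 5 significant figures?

78.362°

∠SRH = 147.7°, so RH runs at 27.3° + (180° − 147.7°) = 59.600° from the x-axis; with |RH| = 40.3, H = R + 40.3·(cos 59.600°, sin 59.600°) = (62.780, 56.637). RH is perpendicular to HL; with |HL| = 8.3 on the left of RH, L = H + 8.3·(-0.86251, 0.50603) = (55.621, 60.837). Then cos ∠HLR = LH·LR / (|LH||LR|), giving 78.362°.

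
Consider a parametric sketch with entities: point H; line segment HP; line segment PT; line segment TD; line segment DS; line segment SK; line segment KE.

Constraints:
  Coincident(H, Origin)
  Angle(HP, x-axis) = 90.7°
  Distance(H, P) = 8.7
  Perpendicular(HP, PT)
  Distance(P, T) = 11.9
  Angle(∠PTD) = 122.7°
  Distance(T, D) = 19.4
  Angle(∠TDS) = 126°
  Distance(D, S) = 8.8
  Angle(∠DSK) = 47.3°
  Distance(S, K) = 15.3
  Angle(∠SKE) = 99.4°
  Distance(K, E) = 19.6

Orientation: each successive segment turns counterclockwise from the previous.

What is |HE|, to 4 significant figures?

29.93

H is at the origin; HP runs at 90.7° with length 8.7, so P = (-0.1063, 8.699). HP is perpendicular to PT, so PT runs at -179.3°; with |PT| = 11.9, T = (-12.01, 8.554). ∠PTD = 122.7° gives TD at -122.0° from the x-axis; with |TD| = 19.4, D = (-22.29, -7.898). ∠TDS = 126.0° gives DS at -68.00° from the x-axis; with |DS| = 8.8, S = (-18.99, -16.06). ∠DSK = 47.3° gives SK at 64.70° from the x-axis; with |SK| = 15.3, K = (-12.45, -2.225). ∠SKE = 99.4° gives KE at 145.3° from the x-axis; with |KE| = 19.6, E = (-28.56, 8.933). Then |HE| = |E − H| = 29.93.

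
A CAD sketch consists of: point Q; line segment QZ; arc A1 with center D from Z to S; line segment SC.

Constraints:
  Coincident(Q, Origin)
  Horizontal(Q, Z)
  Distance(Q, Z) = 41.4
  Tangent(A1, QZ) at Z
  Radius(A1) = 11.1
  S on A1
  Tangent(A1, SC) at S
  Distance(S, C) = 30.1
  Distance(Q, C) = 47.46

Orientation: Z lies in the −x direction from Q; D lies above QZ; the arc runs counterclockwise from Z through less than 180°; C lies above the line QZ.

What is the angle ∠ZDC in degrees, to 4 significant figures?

152.1°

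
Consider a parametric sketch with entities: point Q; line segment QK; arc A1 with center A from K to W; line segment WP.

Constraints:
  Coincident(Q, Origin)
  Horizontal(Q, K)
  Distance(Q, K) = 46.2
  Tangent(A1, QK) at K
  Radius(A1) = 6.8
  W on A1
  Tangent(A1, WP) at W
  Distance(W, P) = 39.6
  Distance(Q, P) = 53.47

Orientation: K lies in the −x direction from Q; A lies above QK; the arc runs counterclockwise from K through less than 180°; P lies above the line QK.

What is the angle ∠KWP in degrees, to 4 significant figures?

141.5°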